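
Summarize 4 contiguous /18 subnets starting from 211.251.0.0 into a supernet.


Original prefix: /18
Number of subnets: 4 = 2^2
New prefix = 18 - 2 = 16
Supernet: 211.251.0.0/16


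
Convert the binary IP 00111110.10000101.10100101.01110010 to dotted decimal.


00111110 = 62
10000101 = 133
10100101 = 165
01110010 = 114
IP: 62.133.165.114


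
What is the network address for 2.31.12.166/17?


IP:   00000010.00011111.00001100.10100110
Mask: 11111111.11111111.10000000.00000000
AND operation:
Net:  00000010.00011111.00000000.00000000
Network: 2.31.0.0/17


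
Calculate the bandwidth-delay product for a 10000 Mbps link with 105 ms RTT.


BDP = bandwidth * RTT
= 10000 Mbps * 105 ms
= 10000 * 1e6 * 105 / 1000 bits
= 1050000000 bits
= 131250000 bytes
= 128173.8281 KB
BDP = 1050000000 bits (131250000 bytes)


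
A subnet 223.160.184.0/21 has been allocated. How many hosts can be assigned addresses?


Host bits = 32 - 21 = 11
Total addresses = 2^11 = 2048
Usable = total - 2 (network and broadcast)
Usable hosts: 2046


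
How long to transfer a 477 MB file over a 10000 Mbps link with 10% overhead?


Effective throughput = 10000 * (1 - 10/100) = 9000 Mbps
File size in Mb = 477 * 8 = 3816 Mb
Time = 3816 / 9000
Time = 0.424 seconds


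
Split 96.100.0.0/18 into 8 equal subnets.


New prefix = 18 + 3 = 21
Each subnet has 2048 addresses
  96.100.0.0/21
  96.100.8.0/21
  96.100.16.0/21
  96.100.24.0/21
  96.100.32.0/21
  96.100.40.0/21
  96.100.48.0/21
  96.100.56.0/21
Subnets: 96.100.0.0/21, 96.100.8.0/21, 96.100.16.0/21, 96.100.24.0/21, 96.100.32.0/21, 96.100.40.0/21, 96.100.48.0/21, 96.100.56.0/21


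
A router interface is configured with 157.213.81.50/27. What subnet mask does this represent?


/27 means 27 network bits, 5 host bits
Binary: 11111111111111111111111111100000
Mask: 255.255.255.224


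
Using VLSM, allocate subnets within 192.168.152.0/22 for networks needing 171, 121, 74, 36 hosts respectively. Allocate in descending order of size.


171 hosts -> /24 (254 usable): 192.168.152.0/24
121 hosts -> /25 (126 usable): 192.168.153.0/25
74 hosts -> /25 (126 usable): 192.168.153.128/25
36 hosts -> /26 (62 usable): 192.168.154.0/26
Allocation: 192.168.152.0/24 (171 hosts, 254 usable); 192.168.153.0/25 (121 hosts, 126 usable); 192.168.153.128/25 (74 hosts, 126 usable); 192.168.154.0/26 (36 hosts, 62 usable)


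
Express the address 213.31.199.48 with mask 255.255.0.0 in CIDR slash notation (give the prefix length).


Binary: 11111111.11111111.00000000.00000000
Count leading 1s
Prefix: /16


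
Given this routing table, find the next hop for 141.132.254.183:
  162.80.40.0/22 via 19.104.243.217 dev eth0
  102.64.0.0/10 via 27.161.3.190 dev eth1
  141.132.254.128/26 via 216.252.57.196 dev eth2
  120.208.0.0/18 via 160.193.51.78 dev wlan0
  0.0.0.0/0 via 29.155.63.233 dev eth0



Longest prefix match for 141.132.254.183:
  /22 162.80.40.0: no
  /10 102.64.0.0: no
  /26 141.132.254.128: MATCH
  /18 120.208.0.0: no
  /0 0.0.0.0: MATCH
Selected: next-hop 216.252.57.196 via eth2 (matched /26)


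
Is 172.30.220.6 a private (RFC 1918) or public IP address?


RFC 1918 private ranges:
  10.0.0.0/8 (10.0.0.0 - 10.255.255.255)
  172.16.0.0/12 (172.16.0.0 - 172.31.255.255)
  192.168.0.0/16 (192.168.0.0 - 192.168.255.255)
Private (in 172.16.0.0/12)


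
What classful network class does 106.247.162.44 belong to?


First octet: 106
Binary: 01101010
0xxxxxxx -> Class A (1-126)
Class A, default mask 255.0.0.0 (/8)


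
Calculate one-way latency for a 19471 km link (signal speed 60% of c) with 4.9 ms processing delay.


Speed = 0.6 * 3e5 km/s = 180000 km/s
Propagation delay = 19471 / 180000 = 0.1082 s = 108.1722 ms
Processing delay = 4.9 ms
Total one-way latency = 113.0722 ms


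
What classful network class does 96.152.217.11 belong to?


First octet: 96
Binary: 01100000
0xxxxxxx -> Class A (1-126)
Class A, default mask 255.0.0.0 (/8)


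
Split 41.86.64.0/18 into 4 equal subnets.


New prefix = 18 + 2 = 20
Each subnet has 4096 addresses
  41.86.64.0/20
  41.86.80.0/20
  41.86.96.0/20
  41.86.112.0/20
Subnets: 41.86.64.0/20, 41.86.80.0/20, 41.86.96.0/20, 41.86.112.0/20


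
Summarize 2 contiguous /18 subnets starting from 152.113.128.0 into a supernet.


Original prefix: /18
Number of subnets: 2 = 2^1
New prefix = 18 - 1 = 17
Supernet: 152.113.128.0/17


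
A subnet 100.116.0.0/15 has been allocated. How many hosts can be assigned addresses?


Host bits = 32 - 15 = 17
Total addresses = 2^17 = 131072
Usable = total - 2 (network and broadcast)
Usable hosts: 131070


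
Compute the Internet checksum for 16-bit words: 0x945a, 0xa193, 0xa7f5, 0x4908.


Sum all words (with carry folding):
+ 0x945a = 0x945a
+ 0xa193 = 0x35ee
+ 0xa7f5 = 0xdde3
+ 0x4908 = 0x26ec
One's complement: ~0x26ec
Checksum = 0xd913


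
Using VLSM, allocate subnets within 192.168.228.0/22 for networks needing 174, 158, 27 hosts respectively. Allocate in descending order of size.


174 hosts -> /24 (254 usable): 192.168.228.0/24
158 hosts -> /24 (254 usable): 192.168.229.0/24
27 hosts -> /27 (30 usable): 192.168.230.0/27
Allocation: 192.168.228.0/24 (174 hosts, 254 usable); 192.168.229.0/24 (158 hosts, 254 usable); 192.168.230.0/27 (27 hosts, 30 usable)


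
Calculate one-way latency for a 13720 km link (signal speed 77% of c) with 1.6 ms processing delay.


Speed = 0.77 * 3e5 km/s = 231000 km/s
Propagation delay = 13720 / 231000 = 0.0594 s = 59.3939 ms
Processing delay = 1.6 ms
Total one-way latency = 60.9939 ms


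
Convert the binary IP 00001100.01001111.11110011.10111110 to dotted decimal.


00001100 = 12
01001111 = 79
11110011 = 243
10111110 = 190
IP: 12.79.243.190


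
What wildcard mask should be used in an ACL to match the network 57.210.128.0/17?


Subnet mask: 255.255.128.0
Wildcard = 255.255.255.255 - subnet mask
255 - 255 = 0
255 - 255 = 0
255 - 128 = 127
255 - 0 = 255
Wildcard: 0.0.127.255


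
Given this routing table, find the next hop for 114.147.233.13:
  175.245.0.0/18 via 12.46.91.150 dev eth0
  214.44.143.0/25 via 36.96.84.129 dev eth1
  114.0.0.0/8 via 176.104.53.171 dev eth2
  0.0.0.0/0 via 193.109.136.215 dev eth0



Longest prefix match for 114.147.233.13:
  /18 175.245.0.0: no
  /25 214.44.143.0: no
  /8 114.0.0.0: MATCH
  /0 0.0.0.0: MATCH
Selected: next-hop 176.104.53.171 via eth2 (matched /8)


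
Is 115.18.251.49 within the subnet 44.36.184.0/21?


Subnet network: 44.36.184.0
Test IP AND mask: 115.18.248.0
No, 115.18.251.49 is not in 44.36.184.0/21


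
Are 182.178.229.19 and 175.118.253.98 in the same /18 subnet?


Mask: 255.255.192.0
182.178.229.19 AND mask = 182.178.192.0
175.118.253.98 AND mask = 175.118.192.0
No, different subnets (182.178.192.0 vs 175.118.192.0)


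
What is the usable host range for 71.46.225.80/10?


Network: 71.0.0.0
Broadcast: 71.63.255.255
First usable = network + 1
Last usable = broadcast - 1
Range: 71.0.0.1 to 71.63.255.254


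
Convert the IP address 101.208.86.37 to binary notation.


101 = 01100101
208 = 11010000
86 = 01010110
37 = 00100101
Binary: 01100101.11010000.01010110.00100101


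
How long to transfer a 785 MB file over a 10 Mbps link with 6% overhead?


Effective throughput = 10 * (1 - 6/100) = 9.4 Mbps
File size in Mb = 785 * 8 = 6280 Mb
Time = 6280 / 9.4
Time = 668.0851 seconds


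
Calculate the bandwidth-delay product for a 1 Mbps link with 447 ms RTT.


BDP = bandwidth * RTT
= 1 Mbps * 447 ms
= 1 * 1e6 * 447 / 1000 bits
= 447000 bits
= 55875 bytes
= 54.5654 KB
BDP = 447000 bits (55875 bytes)


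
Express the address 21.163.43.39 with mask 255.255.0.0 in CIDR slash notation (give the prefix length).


Binary: 11111111.11111111.00000000.00000000
Count leading 1s
Prefix: /16


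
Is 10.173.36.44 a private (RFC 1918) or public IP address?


RFC 1918 private ranges:
  10.0.0.0/8 (10.0.0.0 - 10.255.255.255)
  172.16.0.0/12 (172.16.0.0 - 172.31.255.255)
  192.168.0.0/16 (192.168.0.0 - 192.168.255.255)
Private (in 10.0.0.0/8)


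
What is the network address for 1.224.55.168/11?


IP:   00000001.11100000.00110111.10101000
Mask: 11111111.11100000.00000000.00000000
AND operation:
Net:  00000001.11100000.00000000.00000000
Network: 1.224.0.0/11


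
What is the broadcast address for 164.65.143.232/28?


Network: 164.65.143.224/28
Host bits = 4
Set all host bits to 1:
Broadcast: 164.65.143.239


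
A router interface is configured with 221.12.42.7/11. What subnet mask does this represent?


/11 means 11 network bits, 21 host bits
Binary: 11111111111000000000000000000000
Mask: 255.224.0.0


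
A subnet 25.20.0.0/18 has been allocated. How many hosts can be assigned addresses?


Host bits = 32 - 18 = 14
Total addresses = 2^14 = 16384
Usable = total - 2 (network and broadcast)
Usable hosts: 16382


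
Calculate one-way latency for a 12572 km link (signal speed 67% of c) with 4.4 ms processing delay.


Speed = 0.67 * 3e5 km/s = 201000 km/s
Propagation delay = 12572 / 201000 = 0.0625 s = 62.5473 ms
Processing delay = 4.4 ms
Total one-way latency = 66.9473 ms


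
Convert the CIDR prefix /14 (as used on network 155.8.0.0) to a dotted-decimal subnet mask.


/14 means 14 network bits, 18 host bits
Binary: 11111111111111000000000000000000
Mask: 255.252.0.0


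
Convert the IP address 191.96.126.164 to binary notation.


191 = 10111111
96 = 01100000
126 = 01111110
164 = 10100100
Binary: 10111111.01100000.01111110.10100100


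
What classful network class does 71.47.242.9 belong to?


First octet: 71
Binary: 01000111
0xxxxxxx -> Class A (1-126)
Class A, default mask 255.0.0.0 (/8)


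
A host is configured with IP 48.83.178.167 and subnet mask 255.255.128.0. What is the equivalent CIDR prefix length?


Binary: 11111111.11111111.10000000.00000000
Count leading 1s
Prefix: /17


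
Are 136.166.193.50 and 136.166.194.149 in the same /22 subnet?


Mask: 255.255.252.0
136.166.193.50 AND mask = 136.166.192.0
136.166.194.149 AND mask = 136.166.192.0
Yes, same subnet (136.166.192.0)


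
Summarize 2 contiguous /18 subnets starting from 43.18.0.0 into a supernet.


Original prefix: /18
Number of subnets: 2 = 2^1
New prefix = 18 - 1 = 17
Supernet: 43.18.0.0/17


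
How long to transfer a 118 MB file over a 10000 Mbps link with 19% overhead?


Effective throughput = 10000 * (1 - 19/100) = 8100.0 Mbps
File size in Mb = 118 * 8 = 944 Mb
Time = 944 / 8100.0
Time = 0.1165 seconds


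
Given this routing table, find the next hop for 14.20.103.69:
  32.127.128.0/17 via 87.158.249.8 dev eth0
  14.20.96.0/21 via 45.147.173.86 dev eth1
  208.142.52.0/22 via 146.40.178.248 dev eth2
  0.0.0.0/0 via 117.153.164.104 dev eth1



Longest prefix match for 14.20.103.69:
  /17 32.127.128.0: no
  /21 14.20.96.0: MATCH
  /22 208.142.52.0: no
  /0 0.0.0.0: MATCH
Selected: next-hop 45.147.173.86 via eth1 (matched /21)


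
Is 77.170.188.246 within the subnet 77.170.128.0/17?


Subnet network: 77.170.128.0
Test IP AND mask: 77.170.128.0
Yes, 77.170.188.246 is in 77.170.128.0/17


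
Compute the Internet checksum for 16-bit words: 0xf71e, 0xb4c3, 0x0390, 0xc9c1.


Sum all words (with carry folding):
+ 0xf71e = 0xf71e
+ 0xb4c3 = 0xabe2
+ 0x0390 = 0xaf72
+ 0xc9c1 = 0x7934
One's complement: ~0x7934
Checksum = 0x86cb


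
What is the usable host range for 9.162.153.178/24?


Network: 9.162.153.0
Broadcast: 9.162.153.255
First usable = network + 1
Last usable = broadcast - 1
Range: 9.162.153.1 to 9.162.153.254


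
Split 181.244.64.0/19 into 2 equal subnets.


New prefix = 19 + 1 = 20
Each subnet has 4096 addresses
  181.244.64.0/20
  181.244.80.0/20
Subnets: 181.244.64.0/20, 181.244.80.0/20


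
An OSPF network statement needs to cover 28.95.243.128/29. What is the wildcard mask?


Subnet mask: 255.255.255.248
Wildcard = 255.255.255.255 - subnet mask
255 - 255 = 0
255 - 255 = 0
255 - 255 = 0
255 - 248 = 7
Wildcard: 0.0.0.7


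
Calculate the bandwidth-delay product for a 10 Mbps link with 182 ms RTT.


BDP = bandwidth * RTT
= 10 Mbps * 182 ms
= 10 * 1e6 * 182 / 1000 bits
= 1820000 bits
= 227500 bytes
= 222.168 KB
BDP = 1820000 bits (227500 bytes)


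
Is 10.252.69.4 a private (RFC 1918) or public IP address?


RFC 1918 private ranges:
  10.0.0.0/8 (10.0.0.0 - 10.255.255.255)
  172.16.0.0/12 (172.16.0.0 - 172.31.255.255)
  192.168.0.0/16 (192.168.0.0 - 192.168.255.255)
Private (in 10.0.0.0/8)


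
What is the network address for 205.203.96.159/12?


IP:   11001101.11001011.01100000.10011111
Mask: 11111111.11110000.00000000.00000000
AND operation:
Net:  11001101.11000000.00000000.00000000
Network: 205.192.0.0/12


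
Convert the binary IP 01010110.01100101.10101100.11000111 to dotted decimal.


01010110 = 86
01100101 = 101
10101100 = 172
11000111 = 199
IP: 86.101.172.199


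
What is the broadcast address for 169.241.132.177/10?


Network: 169.192.0.0/10
Host bits = 22
Set all host bits to 1:
Broadcast: 169.255.255.255


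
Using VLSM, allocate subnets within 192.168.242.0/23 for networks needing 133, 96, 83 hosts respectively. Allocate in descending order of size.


133 hosts -> /24 (254 usable): 192.168.242.0/24
96 hosts -> /25 (126 usable): 192.168.243.0/25
83 hosts -> /25 (126 usable): 192.168.243.128/25
Allocation: 192.168.242.0/24 (133 hosts, 254 usable); 192.168.243.0/25 (96 hosts, 126 usable); 192.168.243.128/25 (83 hosts, 126 usable)


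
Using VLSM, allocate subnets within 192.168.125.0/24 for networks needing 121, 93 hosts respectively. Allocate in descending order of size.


121 hosts -> /25 (126 usable): 192.168.125.0/25
93 hosts -> /25 (126 usable): 192.168.125.128/25
Allocation: 192.168.125.0/25 (121 hosts, 126 usable); 192.168.125.128/25 (93 hosts, 126 usable)


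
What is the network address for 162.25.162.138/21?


IP:   10100010.00011001.10100010.10001010
Mask: 11111111.11111111.11111000.00000000
AND operation:
Net:  10100010.00011001.10100000.00000000
Network: 162.25.160.0/21


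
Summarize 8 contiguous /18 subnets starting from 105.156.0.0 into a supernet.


Original prefix: /18
Number of subnets: 8 = 2^3
New prefix = 18 - 3 = 15
Supernet: 105.156.0.0/15


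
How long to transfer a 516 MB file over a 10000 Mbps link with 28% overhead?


Effective throughput = 10000 * (1 - 28/100) = 7200 Mbps
File size in Mb = 516 * 8 = 4128 Mb
Time = 4128 / 7200
Time = 0.5733 seconds


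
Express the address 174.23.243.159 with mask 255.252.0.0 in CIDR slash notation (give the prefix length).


Binary: 11111111.11111100.00000000.00000000
Count leading 1s
Prefix: /14


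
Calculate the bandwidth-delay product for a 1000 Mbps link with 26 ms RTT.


BDP = bandwidth * RTT
= 1000 Mbps * 26 ms
= 1000 * 1e6 * 26 / 1000 bits
= 26000000 bits
= 3250000 bytes
= 3173.8281 KB
BDP = 26000000 bits (3250000 bytes)


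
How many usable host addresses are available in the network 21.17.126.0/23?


Host bits = 32 - 23 = 9
Total addresses = 2^9 = 512
Usable = total - 2 (network and broadcast)
Usable hosts: 510


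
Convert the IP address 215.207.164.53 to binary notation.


215 = 11010111
207 = 11001111
164 = 10100100
53 = 00110101
Binary: 11010111.11001111.10100100.00110101


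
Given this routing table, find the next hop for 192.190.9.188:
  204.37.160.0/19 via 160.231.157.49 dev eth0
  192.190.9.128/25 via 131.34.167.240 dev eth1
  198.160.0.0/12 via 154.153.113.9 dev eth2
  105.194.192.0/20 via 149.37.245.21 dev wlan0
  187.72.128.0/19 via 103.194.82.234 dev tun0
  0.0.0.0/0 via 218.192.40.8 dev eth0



Longest prefix match for 192.190.9.188:
  /19 204.37.160.0: no
  /25 192.190.9.128: MATCH
  /12 198.160.0.0: no
  /20 105.194.192.0: no
  /19 187.72.128.0: no
  /0 0.0.0.0: MATCH
Selected: next-hop 131.34.167.240 via eth1 (matched /25)


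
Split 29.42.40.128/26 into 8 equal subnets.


New prefix = 26 + 3 = 29
Each subnet has 8 addresses
  29.42.40.128/29
  29.42.40.136/29
  29.42.40.144/29
  29.42.40.152/29
  29.42.40.160/29
  29.42.40.168/29
  29.42.40.176/29
  29.42.40.184/29
Subnets: 29.42.40.128/29, 29.42.40.136/29, 29.42.40.144/29, 29.42.40.152/29, 29.42.40.160/29, 29.42.40.168/29, 29.42.40.176/29, 29.42.40.184/29


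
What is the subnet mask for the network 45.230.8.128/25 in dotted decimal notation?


/25 means 25 network bits, 7 host bits
Binary: 11111111111111111111111110000000
Mask: 255.255.255.128


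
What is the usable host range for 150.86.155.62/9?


Network: 150.0.0.0
Broadcast: 150.127.255.255
First usable = network + 1
Last usable = broadcast - 1
Range: 150.0.0.1 to 150.127.255.254


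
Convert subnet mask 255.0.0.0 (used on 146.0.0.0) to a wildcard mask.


Subnet mask: 255.0.0.0
Wildcard = 255.255.255.255 - subnet mask
255 - 255 = 0
255 - 0 = 255
255 - 0 = 255
255 - 0 = 255
Wildcard: 0.255.255.255


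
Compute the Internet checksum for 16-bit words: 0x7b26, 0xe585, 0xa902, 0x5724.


Sum all words (with carry folding):
+ 0x7b26 = 0x7b26
+ 0xe585 = 0x60ac
+ 0xa902 = 0x09af
+ 0x5724 = 0x60d3
One's complement: ~0x60d3
Checksum = 0x9f2c


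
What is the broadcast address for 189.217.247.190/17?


Network: 189.217.128.0/17
Host bits = 15
Set all host bits to 1:
Broadcast: 189.217.255.255


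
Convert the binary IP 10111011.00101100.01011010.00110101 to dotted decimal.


10111011 = 187
00101100 = 44
01011010 = 90
00110101 = 53
IP: 187.44.90.53


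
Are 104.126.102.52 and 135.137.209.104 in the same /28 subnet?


Mask: 255.255.255.240
104.126.102.52 AND mask = 104.126.102.48
135.137.209.104 AND mask = 135.137.209.96
No, different subnets (104.126.102.48 vs 135.137.209.96)


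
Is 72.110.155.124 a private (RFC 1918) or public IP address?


RFC 1918 private ranges:
  10.0.0.0/8 (10.0.0.0 - 10.255.255.255)
  172.16.0.0/12 (172.16.0.0 - 172.31.255.255)
  192.168.0.0/16 (192.168.0.0 - 192.168.255.255)
Public (not in any RFC 1918 range)


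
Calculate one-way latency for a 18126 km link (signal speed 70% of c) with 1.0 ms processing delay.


Speed = 0.7 * 3e5 km/s = 210000 km/s
Propagation delay = 18126 / 210000 = 0.0863 s = 86.3143 ms
Processing delay = 1.0 ms
Total one-way latency = 87.3143 ms


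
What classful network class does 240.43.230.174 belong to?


First octet: 240
Binary: 11110000
1111xxxx -> Class E (240-255)
Class E (reserved), default mask N/A


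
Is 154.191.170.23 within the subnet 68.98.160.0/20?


Subnet network: 68.98.160.0
Test IP AND mask: 154.191.160.0
No, 154.191.170.23 is not in 68.98.160.0/20


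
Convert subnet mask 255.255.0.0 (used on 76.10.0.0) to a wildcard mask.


Subnet mask: 255.255.0.0
Wildcard = 255.255.255.255 - subnet mask
255 - 255 = 0
255 - 255 = 0
255 - 0 = 255
255 - 0 = 255
Wildcard: 0.0.255.255


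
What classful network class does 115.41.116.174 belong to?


First octet: 115
Binary: 01110011
0xxxxxxx -> Class A (1-126)
Class A, default mask 255.0.0.0 (/8)


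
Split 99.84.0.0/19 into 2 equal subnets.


New prefix = 19 + 1 = 20
Each subnet has 4096 addresses
  99.84.0.0/20
  99.84.16.0/20
Subnets: 99.84.0.0/20, 99.84.16.0/20


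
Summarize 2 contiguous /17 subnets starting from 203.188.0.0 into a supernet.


Original prefix: /17
Number of subnets: 2 = 2^1
New prefix = 17 - 1 = 16
Supernet: 203.188.0.0/16


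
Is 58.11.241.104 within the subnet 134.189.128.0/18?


Subnet network: 134.189.128.0
Test IP AND mask: 58.11.192.0
No, 58.11.241.104 is not in 134.189.128.0/18


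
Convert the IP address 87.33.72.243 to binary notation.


87 = 01010111
33 = 00100001
72 = 01001000
243 = 11110011
Binary: 01010111.00100001.01001000.11110011


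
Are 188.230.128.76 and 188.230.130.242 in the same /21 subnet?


Mask: 255.255.248.0
188.230.128.76 AND mask = 188.230.128.0
188.230.130.242 AND mask = 188.230.128.0
Yes, same subnet (188.230.128.0)


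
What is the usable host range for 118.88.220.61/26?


Network: 118.88.220.0
Broadcast: 118.88.220.63
First usable = network + 1
Last usable = broadcast - 1
Range: 118.88.220.1 to 118.88.220.62


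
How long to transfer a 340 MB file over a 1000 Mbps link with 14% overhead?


Effective throughput = 1000 * (1 - 14/100) = 860 Mbps
File size in Mb = 340 * 8 = 2720 Mb
Time = 2720 / 860
Time = 3.1628 seconds


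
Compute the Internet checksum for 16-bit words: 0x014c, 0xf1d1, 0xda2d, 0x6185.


Sum all words (with carry folding):
+ 0x014c = 0x014c
+ 0xf1d1 = 0xf31d
+ 0xda2d = 0xcd4b
+ 0x6185 = 0x2ed1
One's complement: ~0x2ed1
Checksum = 0xd12e


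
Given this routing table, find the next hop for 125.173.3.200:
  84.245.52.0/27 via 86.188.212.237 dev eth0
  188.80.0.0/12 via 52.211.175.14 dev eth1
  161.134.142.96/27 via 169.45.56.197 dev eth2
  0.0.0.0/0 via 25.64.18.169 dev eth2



Longest prefix match for 125.173.3.200:
  /27 84.245.52.0: no
  /12 188.80.0.0: no
  /27 161.134.142.96: no
  /0 0.0.0.0: MATCH
Selected: next-hop 25.64.18.169 via eth2 (matched /0)


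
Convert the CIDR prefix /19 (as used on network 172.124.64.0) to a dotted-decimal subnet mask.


/19 means 19 network bits, 13 host bits
Binary: 11111111111111111110000000000000
Mask: 255.255.224.0


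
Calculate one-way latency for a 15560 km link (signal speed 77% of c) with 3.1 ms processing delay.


Speed = 0.77 * 3e5 km/s = 231000 km/s
Propagation delay = 15560 / 231000 = 0.0674 s = 67.3593 ms
Processing delay = 3.1 ms
Total one-way latency = 70.4593 ms


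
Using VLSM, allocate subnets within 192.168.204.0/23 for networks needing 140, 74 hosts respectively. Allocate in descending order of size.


140 hosts -> /24 (254 usable): 192.168.204.0/24
74 hosts -> /25 (126 usable): 192.168.205.0/25
Allocation: 192.168.204.0/24 (140 hosts, 254 usable); 192.168.205.0/25 (74 hosts, 126 usable)


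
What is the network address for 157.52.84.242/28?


IP:   10011101.00110100.01010100.11110010
Mask: 11111111.11111111.11111111.11110000
AND operation:
Net:  10011101.00110100.01010100.11110000
Network: 157.52.84.240/28


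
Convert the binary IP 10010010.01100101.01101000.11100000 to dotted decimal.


10010010 = 146
01100101 = 101
01101000 = 104
11100000 = 224
IP: 146.101.104.224


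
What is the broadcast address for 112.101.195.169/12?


Network: 112.96.0.0/12
Host bits = 20
Set all host bits to 1:
Broadcast: 112.111.255.255


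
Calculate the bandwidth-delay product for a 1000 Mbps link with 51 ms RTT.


BDP = bandwidth * RTT
= 1000 Mbps * 51 ms
= 1000 * 1e6 * 51 / 1000 bits
= 51000000 bits
= 6375000 bytes
= 6225.5859 KB
BDP = 51000000 bits (6375000 bytes)


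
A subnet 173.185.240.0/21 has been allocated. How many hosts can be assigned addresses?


Host bits = 32 - 21 = 11
Total addresses = 2^11 = 2048
Usable = total - 2 (network and broadcast)
Usable hosts: 2046


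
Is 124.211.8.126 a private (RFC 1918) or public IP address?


RFC 1918 private ranges:
  10.0.0.0/8 (10.0.0.0 - 10.255.255.255)
  172.16.0.0/12 (172.16.0.0 - 172.31.255.255)
  192.168.0.0/16 (192.168.0.0 - 192.168.255.255)
Public (not in any RFC 1918 range)


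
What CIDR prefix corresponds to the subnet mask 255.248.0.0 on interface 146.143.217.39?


Binary: 11111111.11111000.00000000.00000000
Count leading 1s
Prefix: /13


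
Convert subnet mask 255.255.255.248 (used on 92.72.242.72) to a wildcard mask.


Subnet mask: 255.255.255.248
Wildcard = 255.255.255.255 - subnet mask
255 - 255 = 0
255 - 255 = 0
255 - 255 = 0
255 - 248 = 7
Wildcard: 0.0.0.7


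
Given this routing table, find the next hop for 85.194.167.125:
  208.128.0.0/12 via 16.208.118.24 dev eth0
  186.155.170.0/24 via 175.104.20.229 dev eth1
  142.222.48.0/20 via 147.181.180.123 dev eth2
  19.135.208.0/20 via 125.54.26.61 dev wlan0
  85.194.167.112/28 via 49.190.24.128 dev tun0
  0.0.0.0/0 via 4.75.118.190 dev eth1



Longest prefix match for 85.194.167.125:
  /12 208.128.0.0: no
  /24 186.155.170.0: no
  /20 142.222.48.0: no
  /20 19.135.208.0: no
  /28 85.194.167.112: MATCH
  /0 0.0.0.0: MATCH
Selected: next-hop 49.190.24.128 via tun0 (matched /28)


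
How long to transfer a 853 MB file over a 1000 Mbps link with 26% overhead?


Effective throughput = 1000 * (1 - 26/100) = 740 Mbps
File size in Mb = 853 * 8 = 6824 Mb
Time = 6824 / 740
Time = 9.2216 seconds


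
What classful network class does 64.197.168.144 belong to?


First octet: 64
Binary: 01000000
0xxxxxxx -> Class A (1-126)
Class A, default mask 255.0.0.0 (/8)


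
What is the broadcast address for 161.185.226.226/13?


Network: 161.184.0.0/13
Host bits = 19
Set all host bits to 1:
Broadcast: 161.191.255.255


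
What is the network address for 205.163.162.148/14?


IP:   11001101.10100011.10100010.10010100
Mask: 11111111.11111100.00000000.00000000
AND operation:
Net:  11001101.10100000.00000000.00000000
Network: 205.160.0.0/14


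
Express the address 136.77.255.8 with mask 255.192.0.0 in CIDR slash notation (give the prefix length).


Binary: 11111111.11000000.00000000.00000000
Count leading 1s
Prefix: /10


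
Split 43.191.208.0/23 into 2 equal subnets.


New prefix = 23 + 1 = 24
Each subnet has 256 addresses
  43.191.208.0/24
  43.191.209.0/24
Subnets: 43.191.208.0/24, 43.191.209.0/24


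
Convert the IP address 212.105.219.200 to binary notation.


212 = 11010100
105 = 01101001
219 = 11011011
200 = 11001000
Binary: 11010100.01101001.11011011.11001000


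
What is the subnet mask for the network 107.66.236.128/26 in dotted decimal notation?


/26 means 26 network bits, 6 host bits
Binary: 11111111111111111111111111000000
Mask: 255.255.255.192


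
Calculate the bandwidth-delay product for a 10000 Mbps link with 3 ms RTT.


BDP = bandwidth * RTT
= 10000 Mbps * 3 ms
= 10000 * 1e6 * 3 / 1000 bits
= 30000000 bits
= 3750000 bytes
= 3662.1094 KB
BDP = 30000000 bits (3750000 bytes)


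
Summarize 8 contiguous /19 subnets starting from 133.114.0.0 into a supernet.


Original prefix: /19
Number of subnets: 8 = 2^3
New prefix = 19 - 3 = 16
Supernet: 133.114.0.0/16


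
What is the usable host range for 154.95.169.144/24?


Network: 154.95.169.0
Broadcast: 154.95.169.255
First usable = network + 1
Last usable = broadcast - 1
Range: 154.95.169.1 to 154.95.169.254


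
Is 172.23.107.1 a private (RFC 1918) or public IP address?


RFC 1918 private ranges:
  10.0.0.0/8 (10.0.0.0 - 10.255.255.255)
  172.16.0.0/12 (172.16.0.0 - 172.31.255.255)
  192.168.0.0/16 (192.168.0.0 - 192.168.255.255)
Private (in 172.16.0.0/12)


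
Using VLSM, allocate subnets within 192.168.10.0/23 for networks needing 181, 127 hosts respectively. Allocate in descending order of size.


181 hosts -> /24 (254 usable): 192.168.10.0/24
127 hosts -> /24 (254 usable): 192.168.11.0/24
Allocation: 192.168.10.0/24 (181 hosts, 254 usable); 192.168.11.0/24 (127 hosts, 254 usable)


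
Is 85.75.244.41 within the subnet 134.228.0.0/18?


Subnet network: 134.228.0.0
Test IP AND mask: 85.75.192.0
No, 85.75.244.41 is not in 134.228.0.0/18


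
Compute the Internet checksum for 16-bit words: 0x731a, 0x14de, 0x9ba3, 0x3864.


Sum all words (with carry folding):
+ 0x731a = 0x731a
+ 0x14de = 0x87f8
+ 0x9ba3 = 0x239c
+ 0x3864 = 0x5c00
One's complement: ~0x5c00
Checksum = 0xa3ff


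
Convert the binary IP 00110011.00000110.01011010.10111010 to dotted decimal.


00110011 = 51
00000110 = 6
01011010 = 90
10111010 = 186
IP: 51.6.90.186


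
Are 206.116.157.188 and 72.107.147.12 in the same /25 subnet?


Mask: 255.255.255.128
206.116.157.188 AND mask = 206.116.157.128
72.107.147.12 AND mask = 72.107.147.0
No, different subnets (206.116.157.128 vs 72.107.147.0)


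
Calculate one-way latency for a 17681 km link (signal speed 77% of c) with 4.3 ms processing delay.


Speed = 0.77 * 3e5 km/s = 231000 km/s
Propagation delay = 17681 / 231000 = 0.0765 s = 76.5411 ms
Processing delay = 4.3 ms
Total one-way latency = 80.8411 ms


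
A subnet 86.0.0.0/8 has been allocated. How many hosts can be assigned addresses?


Host bits = 32 - 8 = 24
Total addresses = 2^24 = 16777216
Usable = total - 2 (network and broadcast)
Usable hosts: 16777214


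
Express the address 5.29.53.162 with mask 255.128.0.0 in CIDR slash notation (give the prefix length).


Binary: 11111111.10000000.00000000.00000000
Count leading 1s
Prefix: /9


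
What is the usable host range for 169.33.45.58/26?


Network: 169.33.45.0
Broadcast: 169.33.45.63
First usable = network + 1
Last usable = broadcast - 1
Range: 169.33.45.1 to 169.33.45.62


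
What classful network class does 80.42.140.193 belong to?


First octet: 80
Binary: 01010000
0xxxxxxx -> Class A (1-126)
Class A, default mask 255.0.0.0 (/8)


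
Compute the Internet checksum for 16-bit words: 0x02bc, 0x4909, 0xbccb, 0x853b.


Sum all words (with carry folding):
+ 0x02bc = 0x02bc
+ 0x4909 = 0x4bc5
+ 0xbccb = 0x0891
+ 0x853b = 0x8dcc
One's complement: ~0x8dcc
Checksum = 0x7233


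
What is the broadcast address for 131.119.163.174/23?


Network: 131.119.162.0/23
Host bits = 9
Set all host bits to 1:
Broadcast: 131.119.163.255


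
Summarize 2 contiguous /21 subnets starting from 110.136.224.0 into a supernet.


Original prefix: /21
Number of subnets: 2 = 2^1
New prefix = 21 - 1 = 20
Supernet: 110.136.224.0/20


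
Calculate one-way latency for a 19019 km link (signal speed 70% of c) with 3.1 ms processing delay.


Speed = 0.7 * 3e5 km/s = 210000 km/s
Propagation delay = 19019 / 210000 = 0.0906 s = 90.5667 ms
Processing delay = 3.1 ms
Total one-way latency = 93.6667 ms


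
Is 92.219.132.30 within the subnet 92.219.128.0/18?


Subnet network: 92.219.128.0
Test IP AND mask: 92.219.128.0
Yes, 92.219.132.30 is in 92.219.128.0/18


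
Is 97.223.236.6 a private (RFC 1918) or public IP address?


RFC 1918 private ranges:
  10.0.0.0/8 (10.0.0.0 - 10.255.255.255)
  172.16.0.0/12 (172.16.0.0 - 172.31.255.255)
  192.168.0.0/16 (192.168.0.0 - 192.168.255.255)
Public (not in any RFC 1918 range)


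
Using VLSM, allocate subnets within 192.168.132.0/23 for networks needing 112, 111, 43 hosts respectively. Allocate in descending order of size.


112 hosts -> /25 (126 usable): 192.168.132.0/25
111 hosts -> /25 (126 usable): 192.168.132.128/25
43 hosts -> /26 (62 usable): 192.168.133.0/26
Allocation: 192.168.132.0/25 (112 hosts, 126 usable); 192.168.132.128/25 (111 hosts, 126 usable); 192.168.133.0/26 (43 hosts, 62 usable)


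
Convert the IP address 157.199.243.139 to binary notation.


157 = 10011101
199 = 11000111
243 = 11110011
139 = 10001011
Binary: 10011101.11000111.11110011.10001011


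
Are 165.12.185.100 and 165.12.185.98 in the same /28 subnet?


Mask: 255.255.255.240
165.12.185.100 AND mask = 165.12.185.96
165.12.185.98 AND mask = 165.12.185.96
Yes, same subnet (165.12.185.96)


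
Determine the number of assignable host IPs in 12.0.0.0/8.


Host bits = 32 - 8 = 24
Total addresses = 2^24 = 16777216
Usable = total - 2 (network and broadcast)
Usable hosts: 16777214


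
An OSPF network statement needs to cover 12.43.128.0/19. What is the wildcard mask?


Subnet mask: 255.255.224.0
Wildcard = 255.255.255.255 - subnet mask
255 - 255 = 0
255 - 255 = 0
255 - 224 = 31
255 - 0 = 255
Wildcard: 0.0.31.255


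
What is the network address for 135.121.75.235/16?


IP:   10000111.01111001.01001011.11101011
Mask: 11111111.11111111.00000000.00000000
AND operation:
Net:  10000111.01111001.00000000.00000000
Network: 135.121.0.0/16


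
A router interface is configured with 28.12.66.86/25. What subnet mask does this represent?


/25 means 25 network bits, 7 host bits
Binary: 11111111111111111111111110000000
Mask: 255.255.255.128


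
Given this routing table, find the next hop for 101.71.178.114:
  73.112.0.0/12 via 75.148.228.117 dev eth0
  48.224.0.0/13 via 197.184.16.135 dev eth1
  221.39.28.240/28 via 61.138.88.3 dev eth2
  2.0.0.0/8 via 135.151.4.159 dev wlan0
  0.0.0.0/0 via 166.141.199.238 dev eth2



Longest prefix match for 101.71.178.114:
  /12 73.112.0.0: no
  /13 48.224.0.0: no
  /28 221.39.28.240: no
  /8 2.0.0.0: no
  /0 0.0.0.0: MATCH
Selected: next-hop 166.141.199.238 via eth2 (matched /0)


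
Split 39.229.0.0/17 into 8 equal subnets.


New prefix = 17 + 3 = 20
Each subnet has 4096 addresses
  39.229.0.0/20
  39.229.16.0/20
  39.229.32.0/20
  39.229.48.0/20
  39.229.64.0/20
  39.229.80.0/20
  39.229.96.0/20
  39.229.112.0/20
Subnets: 39.229.0.0/20, 39.229.16.0/20, 39.229.32.0/20, 39.229.48.0/20, 39.229.64.0/20, 39.229.80.0/20, 39.229.96.0/20, 39.229.112.0/20


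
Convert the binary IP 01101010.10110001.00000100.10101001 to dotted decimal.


01101010 = 106
10110001 = 177
00000100 = 4
10101001 = 169
IP: 106.177.4.169


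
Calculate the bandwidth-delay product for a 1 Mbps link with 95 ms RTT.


BDP = bandwidth * RTT
= 1 Mbps * 95 ms
= 1 * 1e6 * 95 / 1000 bits
= 95000 bits
= 11875 bytes
= 11.5967 KB
BDP = 95000 bits (11875 bytes)


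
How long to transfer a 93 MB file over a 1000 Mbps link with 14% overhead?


Effective throughput = 1000 * (1 - 14/100) = 860 Mbps
File size in Mb = 93 * 8 = 744 Mb
Time = 744 / 860
Time = 0.8651 seconds


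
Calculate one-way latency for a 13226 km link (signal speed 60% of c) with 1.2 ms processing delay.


Speed = 0.6 * 3e5 km/s = 180000 km/s
Propagation delay = 13226 / 180000 = 0.0735 s = 73.4778 ms
Processing delay = 1.2 ms
Total one-way latency = 74.6778 ms


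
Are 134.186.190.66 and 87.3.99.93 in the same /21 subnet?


Mask: 255.255.248.0
134.186.190.66 AND mask = 134.186.184.0
87.3.99.93 AND mask = 87.3.96.0
No, different subnets (134.186.184.0 vs 87.3.96.0)


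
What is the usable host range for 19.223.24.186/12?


Network: 19.208.0.0
Broadcast: 19.223.255.255
First usable = network + 1
Last usable = broadcast - 1
Range: 19.208.0.1 to 19.223.255.254


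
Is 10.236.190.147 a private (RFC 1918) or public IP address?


RFC 1918 private ranges:
  10.0.0.0/8 (10.0.0.0 - 10.255.255.255)
  172.16.0.0/12 (172.16.0.0 - 172.31.255.255)
  192.168.0.0/16 (192.168.0.0 - 192.168.255.255)
Private (in 10.0.0.0/8)


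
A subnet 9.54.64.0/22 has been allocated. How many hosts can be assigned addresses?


Host bits = 32 - 22 = 10
Total addresses = 2^10 = 1024
Usable = total - 2 (network and broadcast)
Usable hosts: 1022


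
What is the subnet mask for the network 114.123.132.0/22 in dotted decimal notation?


/22 means 22 network bits, 10 host bits
Binary: 11111111111111111111110000000000
Mask: 255.255.252.0


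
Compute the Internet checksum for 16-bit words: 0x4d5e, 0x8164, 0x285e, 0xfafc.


Sum all words (with carry folding):
+ 0x4d5e = 0x4d5e
+ 0x8164 = 0xcec2
+ 0x285e = 0xf720
+ 0xfafc = 0xf21d
One's complement: ~0xf21d
Checksum = 0x0de2


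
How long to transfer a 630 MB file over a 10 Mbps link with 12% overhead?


Effective throughput = 10 * (1 - 12/100) = 8.8 Mbps
File size in Mb = 630 * 8 = 5040 Mb
Time = 5040 / 8.8
Time = 572.7273 seconds


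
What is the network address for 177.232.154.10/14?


IP:   10110001.11101000.10011010.00001010
Mask: 11111111.11111100.00000000.00000000
AND operation:
Net:  10110001.11101000.00000000.00000000
Network: 177.232.0.0/14


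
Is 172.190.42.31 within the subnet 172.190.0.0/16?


Subnet network: 172.190.0.0
Test IP AND mask: 172.190.0.0
Yes, 172.190.42.31 is in 172.190.0.0/16


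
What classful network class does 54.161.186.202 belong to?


First octet: 54
Binary: 00110110
0xxxxxxx -> Class A (1-126)
Class A, default mask 255.0.0.0 (/8)


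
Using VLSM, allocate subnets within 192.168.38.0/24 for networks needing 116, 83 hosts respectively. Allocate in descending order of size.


116 hosts -> /25 (126 usable): 192.168.38.0/25
83 hosts -> /25 (126 usable): 192.168.38.128/25
Allocation: 192.168.38.0/25 (116 hosts, 126 usable); 192.168.38.128/25 (83 hosts, 126 usable)


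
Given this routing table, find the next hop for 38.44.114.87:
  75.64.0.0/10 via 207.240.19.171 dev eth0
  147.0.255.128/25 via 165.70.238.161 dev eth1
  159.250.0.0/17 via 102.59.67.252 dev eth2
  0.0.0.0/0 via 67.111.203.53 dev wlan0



Longest prefix match for 38.44.114.87:
  /10 75.64.0.0: no
  /25 147.0.255.128: no
  /17 159.250.0.0: no
  /0 0.0.0.0: MATCH
Selected: next-hop 67.111.203.53 via wlan0 (matched /0)


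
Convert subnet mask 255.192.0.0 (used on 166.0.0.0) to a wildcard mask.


Subnet mask: 255.192.0.0
Wildcard = 255.255.255.255 - subnet mask
255 - 255 = 0
255 - 192 = 63
255 - 0 = 255
255 - 0 = 255
Wildcard: 0.63.255.255


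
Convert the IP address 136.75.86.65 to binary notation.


136 = 10001000
75 = 01001011
86 = 01010110
65 = 01000001
Binary: 10001000.01001011.01010110.01000001


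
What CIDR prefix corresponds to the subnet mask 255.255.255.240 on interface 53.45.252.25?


Binary: 11111111.11111111.11111111.11110000
Count leading 1s
Prefix: /28


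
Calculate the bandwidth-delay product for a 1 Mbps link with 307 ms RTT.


BDP = bandwidth * RTT
= 1 Mbps * 307 ms
= 1 * 1e6 * 307 / 1000 bits
= 307000 bits
= 38375 bytes
= 37.4756 KB
BDP = 307000 bits (38375 bytes)


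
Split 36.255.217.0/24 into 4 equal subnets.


New prefix = 24 + 2 = 26
Each subnet has 64 addresses
  36.255.217.0/26
  36.255.217.64/26
  36.255.217.128/26
  36.255.217.192/26
Subnets: 36.255.217.0/26, 36.255.217.64/26, 36.255.217.128/26, 36.255.217.192/26


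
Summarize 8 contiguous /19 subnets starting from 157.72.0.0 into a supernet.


Original prefix: /19
Number of subnets: 8 = 2^3
New prefix = 19 - 3 = 16
Supernet: 157.72.0.0/16


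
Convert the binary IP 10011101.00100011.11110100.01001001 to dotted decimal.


10011101 = 157
00100011 = 35
11110100 = 244
01001001 = 73
IP: 157.35.244.73


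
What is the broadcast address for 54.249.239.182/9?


Network: 54.128.0.0/9
Host bits = 23
Set all host bits to 1:
Broadcast: 54.255.255.255


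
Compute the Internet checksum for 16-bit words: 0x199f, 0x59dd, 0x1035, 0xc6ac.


Sum all words (with carry folding):
+ 0x199f = 0x199f
+ 0x59dd = 0x737c
+ 0x1035 = 0x83b1
+ 0xc6ac = 0x4a5e
One's complement: ~0x4a5e
Checksum = 0xb5a1


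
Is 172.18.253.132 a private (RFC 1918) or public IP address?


RFC 1918 private ranges:
  10.0.0.0/8 (10.0.0.0 - 10.255.255.255)
  172.16.0.0/12 (172.16.0.0 - 172.31.255.255)
  192.168.0.0/16 (192.168.0.0 - 192.168.255.255)
Private (in 172.16.0.0/12)


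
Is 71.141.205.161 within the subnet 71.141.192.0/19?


Subnet network: 71.141.192.0
Test IP AND mask: 71.141.192.0
Yes, 71.141.205.161 is in 71.141.192.0/19


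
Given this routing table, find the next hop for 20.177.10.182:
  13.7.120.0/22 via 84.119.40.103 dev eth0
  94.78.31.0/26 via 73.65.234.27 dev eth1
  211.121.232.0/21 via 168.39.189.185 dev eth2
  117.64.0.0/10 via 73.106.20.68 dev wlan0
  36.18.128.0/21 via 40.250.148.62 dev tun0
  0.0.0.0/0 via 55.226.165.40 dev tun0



Longest prefix match for 20.177.10.182:
  /22 13.7.120.0: no
  /26 94.78.31.0: no
  /21 211.121.232.0: no
  /10 117.64.0.0: no
  /21 36.18.128.0: no
  /0 0.0.0.0: MATCH
Selected: next-hop 55.226.165.40 via tun0 (matched /0)


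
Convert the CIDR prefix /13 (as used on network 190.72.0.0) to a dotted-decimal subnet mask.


/13 means 13 network bits, 19 host bits
Binary: 11111111111110000000000000000000
Mask: 255.248.0.0


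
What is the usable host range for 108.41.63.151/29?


Network: 108.41.63.144
Broadcast: 108.41.63.151
First usable = network + 1
Last usable = broadcast - 1
Range: 108.41.63.145 to 108.41.63.150


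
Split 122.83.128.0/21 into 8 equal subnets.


New prefix = 21 + 3 = 24
Each subnet has 256 addresses
  122.83.128.0/24
  122.83.129.0/24
  122.83.130.0/24
  122.83.131.0/24
  122.83.132.0/24
  122.83.133.0/24
  122.83.134.0/24
  122.83.135.0/24
Subnets: 122.83.128.0/24, 122.83.129.0/24, 122.83.130.0/24, 122.83.131.0/24, 122.83.132.0/24, 122.83.133.0/24, 122.83.134.0/24, 122.83.135.0/24
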